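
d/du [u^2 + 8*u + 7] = 2*u + 8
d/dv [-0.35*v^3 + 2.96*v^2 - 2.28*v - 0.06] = -1.05*v^2 + 5.92*v - 2.28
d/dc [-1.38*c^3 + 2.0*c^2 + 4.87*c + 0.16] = -4.14*c^2 + 4.0*c + 4.87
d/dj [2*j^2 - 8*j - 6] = 4*j - 8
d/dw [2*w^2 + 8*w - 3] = 4*w + 8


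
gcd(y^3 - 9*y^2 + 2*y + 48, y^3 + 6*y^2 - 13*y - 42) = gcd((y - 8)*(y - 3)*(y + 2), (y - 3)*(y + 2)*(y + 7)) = y^2 - y - 6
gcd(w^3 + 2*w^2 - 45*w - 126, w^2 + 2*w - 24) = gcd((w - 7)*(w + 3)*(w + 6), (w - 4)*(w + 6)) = w + 6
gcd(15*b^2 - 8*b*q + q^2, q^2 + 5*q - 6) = 1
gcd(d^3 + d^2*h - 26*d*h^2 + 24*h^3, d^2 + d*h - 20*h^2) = d - 4*h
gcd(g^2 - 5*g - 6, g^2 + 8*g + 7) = g + 1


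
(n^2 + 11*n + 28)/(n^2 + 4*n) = (n + 7)/n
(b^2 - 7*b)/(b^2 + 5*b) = (b - 7)/(b + 5)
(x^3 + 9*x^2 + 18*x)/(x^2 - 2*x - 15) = x*(x + 6)/(x - 5)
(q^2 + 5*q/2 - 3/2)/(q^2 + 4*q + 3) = (q - 1/2)/(q + 1)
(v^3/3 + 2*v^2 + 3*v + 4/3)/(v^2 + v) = (v^2 + 5*v + 4)/(3*v)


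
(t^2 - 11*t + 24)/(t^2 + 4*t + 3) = (t^2 - 11*t + 24)/(t^2 + 4*t + 3)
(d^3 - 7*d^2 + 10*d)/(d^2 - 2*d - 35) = d*(-d^2 + 7*d - 10)/(-d^2 + 2*d + 35)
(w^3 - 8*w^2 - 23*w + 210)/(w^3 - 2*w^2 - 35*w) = (w - 6)/w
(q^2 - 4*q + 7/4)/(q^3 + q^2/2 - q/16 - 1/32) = 8*(4*q^2 - 16*q + 7)/(32*q^3 + 16*q^2 - 2*q - 1)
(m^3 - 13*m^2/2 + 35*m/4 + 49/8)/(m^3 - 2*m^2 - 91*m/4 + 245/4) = (m + 1/2)/(m + 5)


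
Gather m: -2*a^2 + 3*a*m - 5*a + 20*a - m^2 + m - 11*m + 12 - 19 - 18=-2*a^2 + 15*a - m^2 + m*(3*a - 10) - 25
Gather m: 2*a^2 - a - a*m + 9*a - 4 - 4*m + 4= 2*a^2 + 8*a + m*(-a - 4)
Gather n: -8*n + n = -7*n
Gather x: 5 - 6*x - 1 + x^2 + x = x^2 - 5*x + 4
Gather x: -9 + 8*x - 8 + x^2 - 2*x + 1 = x^2 + 6*x - 16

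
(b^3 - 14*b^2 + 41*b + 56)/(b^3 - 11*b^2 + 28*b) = (b^2 - 7*b - 8)/(b*(b - 4))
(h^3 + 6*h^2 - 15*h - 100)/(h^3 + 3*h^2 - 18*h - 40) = (h + 5)/(h + 2)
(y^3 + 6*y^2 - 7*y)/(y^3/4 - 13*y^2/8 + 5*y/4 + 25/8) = 8*y*(y^2 + 6*y - 7)/(2*y^3 - 13*y^2 + 10*y + 25)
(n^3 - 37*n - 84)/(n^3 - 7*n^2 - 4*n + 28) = (n^2 + 7*n + 12)/(n^2 - 4)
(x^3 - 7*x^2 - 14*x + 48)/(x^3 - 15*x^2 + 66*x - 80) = (x + 3)/(x - 5)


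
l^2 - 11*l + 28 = (l - 7)*(l - 4)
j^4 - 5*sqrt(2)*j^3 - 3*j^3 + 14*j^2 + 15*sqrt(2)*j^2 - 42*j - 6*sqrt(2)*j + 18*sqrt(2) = (j - 3)*(j - 3*sqrt(2))*(j - sqrt(2))^2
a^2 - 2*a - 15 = (a - 5)*(a + 3)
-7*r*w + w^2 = w*(-7*r + w)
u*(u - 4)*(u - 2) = u^3 - 6*u^2 + 8*u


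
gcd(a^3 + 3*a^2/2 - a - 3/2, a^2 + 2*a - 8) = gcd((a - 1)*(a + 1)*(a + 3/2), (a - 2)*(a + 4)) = 1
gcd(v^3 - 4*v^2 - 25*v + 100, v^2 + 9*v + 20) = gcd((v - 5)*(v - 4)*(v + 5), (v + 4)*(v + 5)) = v + 5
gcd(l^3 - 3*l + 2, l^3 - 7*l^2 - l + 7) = l - 1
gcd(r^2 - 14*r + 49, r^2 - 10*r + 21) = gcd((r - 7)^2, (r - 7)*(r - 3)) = r - 7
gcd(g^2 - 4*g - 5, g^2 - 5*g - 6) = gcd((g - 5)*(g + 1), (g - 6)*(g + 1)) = g + 1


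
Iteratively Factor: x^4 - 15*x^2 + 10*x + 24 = (x - 2)*(x^3 + 2*x^2 - 11*x - 12) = (x - 2)*(x + 4)*(x^2 - 2*x - 3) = (x - 3)*(x - 2)*(x + 4)*(x + 1)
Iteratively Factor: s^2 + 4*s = (s)*(s + 4)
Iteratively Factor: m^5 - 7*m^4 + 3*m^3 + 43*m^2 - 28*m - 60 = (m + 2)*(m^4 - 9*m^3 + 21*m^2 + m - 30) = (m - 3)*(m + 2)*(m^3 - 6*m^2 + 3*m + 10) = (m - 3)*(m + 1)*(m + 2)*(m^2 - 7*m + 10) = (m - 5)*(m - 3)*(m + 1)*(m + 2)*(m - 2)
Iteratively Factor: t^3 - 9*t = (t)*(t^2 - 9) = t*(t - 3)*(t + 3)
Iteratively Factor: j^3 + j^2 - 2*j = (j - 1)*(j^2 + 2*j) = j*(j - 1)*(j + 2)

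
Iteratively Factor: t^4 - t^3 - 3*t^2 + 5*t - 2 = (t + 2)*(t^3 - 3*t^2 + 3*t - 1) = (t - 1)*(t + 2)*(t^2 - 2*t + 1) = (t - 1)^2*(t + 2)*(t - 1)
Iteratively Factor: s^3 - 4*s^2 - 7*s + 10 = (s - 5)*(s^2 + s - 2) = (s - 5)*(s - 1)*(s + 2)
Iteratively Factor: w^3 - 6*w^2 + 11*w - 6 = (w - 3)*(w^2 - 3*w + 2) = (w - 3)*(w - 2)*(w - 1)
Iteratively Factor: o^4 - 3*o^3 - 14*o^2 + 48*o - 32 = (o + 4)*(o^3 - 7*o^2 + 14*o - 8) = (o - 4)*(o + 4)*(o^2 - 3*o + 2) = (o - 4)*(o - 2)*(o + 4)*(o - 1)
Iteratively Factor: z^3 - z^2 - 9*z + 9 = (z + 3)*(z^2 - 4*z + 3) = (z - 1)*(z + 3)*(z - 3)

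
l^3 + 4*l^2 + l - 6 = (l - 1)*(l + 2)*(l + 3)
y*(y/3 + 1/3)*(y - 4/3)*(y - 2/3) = y^4/3 - y^3/3 - 10*y^2/27 + 8*y/27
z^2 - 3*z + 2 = (z - 2)*(z - 1)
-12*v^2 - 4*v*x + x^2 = (-6*v + x)*(2*v + x)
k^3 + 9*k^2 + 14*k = k*(k + 2)*(k + 7)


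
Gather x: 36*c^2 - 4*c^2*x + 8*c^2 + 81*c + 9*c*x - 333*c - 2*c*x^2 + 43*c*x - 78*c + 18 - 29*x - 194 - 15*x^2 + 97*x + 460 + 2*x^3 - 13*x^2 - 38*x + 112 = 44*c^2 - 330*c + 2*x^3 + x^2*(-2*c - 28) + x*(-4*c^2 + 52*c + 30) + 396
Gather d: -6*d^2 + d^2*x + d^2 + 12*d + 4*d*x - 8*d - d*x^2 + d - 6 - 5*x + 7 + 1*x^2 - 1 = d^2*(x - 5) + d*(-x^2 + 4*x + 5) + x^2 - 5*x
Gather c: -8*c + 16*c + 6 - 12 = 8*c - 6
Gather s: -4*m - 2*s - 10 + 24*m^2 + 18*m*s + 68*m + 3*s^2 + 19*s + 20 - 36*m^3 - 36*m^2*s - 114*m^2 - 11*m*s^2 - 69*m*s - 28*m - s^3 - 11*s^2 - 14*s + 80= -36*m^3 - 90*m^2 + 36*m - s^3 + s^2*(-11*m - 8) + s*(-36*m^2 - 51*m + 3) + 90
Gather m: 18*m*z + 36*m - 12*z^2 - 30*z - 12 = m*(18*z + 36) - 12*z^2 - 30*z - 12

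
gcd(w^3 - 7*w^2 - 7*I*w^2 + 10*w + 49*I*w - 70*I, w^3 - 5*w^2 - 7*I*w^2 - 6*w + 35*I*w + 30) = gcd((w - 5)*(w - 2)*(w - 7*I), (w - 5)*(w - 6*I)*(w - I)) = w - 5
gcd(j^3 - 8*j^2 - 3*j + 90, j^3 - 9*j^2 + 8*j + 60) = j^2 - 11*j + 30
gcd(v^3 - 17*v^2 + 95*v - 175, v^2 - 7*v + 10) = v - 5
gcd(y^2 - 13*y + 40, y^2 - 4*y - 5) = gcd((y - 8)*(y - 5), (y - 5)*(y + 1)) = y - 5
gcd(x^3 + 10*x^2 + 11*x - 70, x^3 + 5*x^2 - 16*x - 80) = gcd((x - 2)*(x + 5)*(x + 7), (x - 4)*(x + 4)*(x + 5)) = x + 5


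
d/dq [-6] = 0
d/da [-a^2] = -2*a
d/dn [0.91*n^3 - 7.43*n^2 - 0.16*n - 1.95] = 2.73*n^2 - 14.86*n - 0.16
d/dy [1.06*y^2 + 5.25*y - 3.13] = 2.12*y + 5.25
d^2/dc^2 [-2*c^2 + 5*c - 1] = -4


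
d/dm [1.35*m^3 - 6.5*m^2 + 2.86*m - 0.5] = 4.05*m^2 - 13.0*m + 2.86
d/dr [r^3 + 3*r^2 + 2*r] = 3*r^2 + 6*r + 2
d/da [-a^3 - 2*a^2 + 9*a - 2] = -3*a^2 - 4*a + 9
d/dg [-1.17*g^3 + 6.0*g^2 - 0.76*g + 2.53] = -3.51*g^2 + 12.0*g - 0.76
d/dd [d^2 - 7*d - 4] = 2*d - 7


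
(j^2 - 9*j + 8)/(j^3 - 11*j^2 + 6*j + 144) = (j - 1)/(j^2 - 3*j - 18)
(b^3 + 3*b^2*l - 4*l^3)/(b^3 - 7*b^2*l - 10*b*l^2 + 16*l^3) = (b + 2*l)/(b - 8*l)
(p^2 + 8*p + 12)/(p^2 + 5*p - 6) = (p + 2)/(p - 1)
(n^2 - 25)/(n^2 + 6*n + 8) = (n^2 - 25)/(n^2 + 6*n + 8)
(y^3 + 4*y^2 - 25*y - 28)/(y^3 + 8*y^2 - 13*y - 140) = (y + 1)/(y + 5)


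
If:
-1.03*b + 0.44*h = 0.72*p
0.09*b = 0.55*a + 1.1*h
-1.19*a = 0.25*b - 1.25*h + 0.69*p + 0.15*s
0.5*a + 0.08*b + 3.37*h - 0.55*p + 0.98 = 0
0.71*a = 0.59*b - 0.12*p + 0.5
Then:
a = 10.35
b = 8.56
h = -4.48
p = -14.98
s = -64.76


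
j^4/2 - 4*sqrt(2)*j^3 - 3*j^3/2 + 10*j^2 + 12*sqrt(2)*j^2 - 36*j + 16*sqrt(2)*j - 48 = (j/2 + 1/2)*(j - 4)*(j - 6*sqrt(2))*(j - 2*sqrt(2))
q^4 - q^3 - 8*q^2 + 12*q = q*(q - 2)^2*(q + 3)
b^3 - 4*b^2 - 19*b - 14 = (b - 7)*(b + 1)*(b + 2)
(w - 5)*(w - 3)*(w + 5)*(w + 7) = w^4 + 4*w^3 - 46*w^2 - 100*w + 525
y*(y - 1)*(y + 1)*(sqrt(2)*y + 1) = sqrt(2)*y^4 + y^3 - sqrt(2)*y^2 - y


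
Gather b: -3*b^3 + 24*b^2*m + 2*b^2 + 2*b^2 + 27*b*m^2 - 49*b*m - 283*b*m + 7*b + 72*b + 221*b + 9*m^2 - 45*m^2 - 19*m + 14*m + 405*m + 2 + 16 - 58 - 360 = -3*b^3 + b^2*(24*m + 4) + b*(27*m^2 - 332*m + 300) - 36*m^2 + 400*m - 400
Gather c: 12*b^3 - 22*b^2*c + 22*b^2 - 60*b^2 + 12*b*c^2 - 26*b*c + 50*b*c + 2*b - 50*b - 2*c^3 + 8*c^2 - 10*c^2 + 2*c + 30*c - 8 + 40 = 12*b^3 - 38*b^2 - 48*b - 2*c^3 + c^2*(12*b - 2) + c*(-22*b^2 + 24*b + 32) + 32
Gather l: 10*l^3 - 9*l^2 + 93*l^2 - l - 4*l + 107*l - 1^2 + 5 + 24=10*l^3 + 84*l^2 + 102*l + 28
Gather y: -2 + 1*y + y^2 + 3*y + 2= y^2 + 4*y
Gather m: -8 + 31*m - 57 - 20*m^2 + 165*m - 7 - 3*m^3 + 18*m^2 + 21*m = -3*m^3 - 2*m^2 + 217*m - 72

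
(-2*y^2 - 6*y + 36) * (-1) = 2*y^2 + 6*y - 36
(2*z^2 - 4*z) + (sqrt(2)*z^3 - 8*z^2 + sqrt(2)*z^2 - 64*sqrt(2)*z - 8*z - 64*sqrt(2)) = sqrt(2)*z^3 - 6*z^2 + sqrt(2)*z^2 - 64*sqrt(2)*z - 12*z - 64*sqrt(2)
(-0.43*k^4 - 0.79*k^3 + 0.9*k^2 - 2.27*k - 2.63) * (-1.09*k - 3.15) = 0.4687*k^5 + 2.2156*k^4 + 1.5075*k^3 - 0.3607*k^2 + 10.0172*k + 8.2845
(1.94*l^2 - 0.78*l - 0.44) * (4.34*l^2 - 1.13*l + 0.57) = 8.4196*l^4 - 5.5774*l^3 + 0.0775999999999999*l^2 + 0.0526*l - 0.2508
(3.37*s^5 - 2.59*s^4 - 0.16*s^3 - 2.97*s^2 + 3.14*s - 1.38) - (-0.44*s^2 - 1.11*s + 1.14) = 3.37*s^5 - 2.59*s^4 - 0.16*s^3 - 2.53*s^2 + 4.25*s - 2.52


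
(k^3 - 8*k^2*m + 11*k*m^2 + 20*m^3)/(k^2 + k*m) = k - 9*m + 20*m^2/k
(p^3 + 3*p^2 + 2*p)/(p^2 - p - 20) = p*(p^2 + 3*p + 2)/(p^2 - p - 20)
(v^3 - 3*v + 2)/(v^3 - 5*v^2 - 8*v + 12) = (v - 1)/(v - 6)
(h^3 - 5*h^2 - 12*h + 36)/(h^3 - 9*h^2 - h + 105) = (h^2 - 8*h + 12)/(h^2 - 12*h + 35)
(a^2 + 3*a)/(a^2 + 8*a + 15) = a/(a + 5)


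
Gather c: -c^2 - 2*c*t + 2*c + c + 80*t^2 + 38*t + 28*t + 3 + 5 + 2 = -c^2 + c*(3 - 2*t) + 80*t^2 + 66*t + 10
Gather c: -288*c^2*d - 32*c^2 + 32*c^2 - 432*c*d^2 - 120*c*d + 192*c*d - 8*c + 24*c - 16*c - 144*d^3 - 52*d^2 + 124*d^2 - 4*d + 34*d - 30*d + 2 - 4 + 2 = -288*c^2*d + c*(-432*d^2 + 72*d) - 144*d^3 + 72*d^2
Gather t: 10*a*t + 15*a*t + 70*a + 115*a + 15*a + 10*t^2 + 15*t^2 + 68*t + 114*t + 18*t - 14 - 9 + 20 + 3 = 200*a + 25*t^2 + t*(25*a + 200)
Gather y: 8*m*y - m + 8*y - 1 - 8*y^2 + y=-m - 8*y^2 + y*(8*m + 9) - 1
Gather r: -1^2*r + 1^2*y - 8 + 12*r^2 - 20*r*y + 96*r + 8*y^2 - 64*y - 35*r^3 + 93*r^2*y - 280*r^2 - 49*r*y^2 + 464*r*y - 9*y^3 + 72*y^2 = -35*r^3 + r^2*(93*y - 268) + r*(-49*y^2 + 444*y + 95) - 9*y^3 + 80*y^2 - 63*y - 8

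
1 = 1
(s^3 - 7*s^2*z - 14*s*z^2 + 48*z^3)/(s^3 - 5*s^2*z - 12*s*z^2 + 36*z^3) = (-s + 8*z)/(-s + 6*z)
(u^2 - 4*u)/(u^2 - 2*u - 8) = u/(u + 2)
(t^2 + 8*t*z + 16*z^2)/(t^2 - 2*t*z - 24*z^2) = (-t - 4*z)/(-t + 6*z)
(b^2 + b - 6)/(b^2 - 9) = (b - 2)/(b - 3)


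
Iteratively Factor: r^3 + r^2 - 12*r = (r - 3)*(r^2 + 4*r) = (r - 3)*(r + 4)*(r)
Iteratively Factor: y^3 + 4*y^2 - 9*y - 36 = (y - 3)*(y^2 + 7*y + 12) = (y - 3)*(y + 3)*(y + 4)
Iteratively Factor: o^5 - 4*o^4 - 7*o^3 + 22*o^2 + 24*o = (o - 3)*(o^4 - o^3 - 10*o^2 - 8*o) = o*(o - 3)*(o^3 - o^2 - 10*o - 8) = o*(o - 4)*(o - 3)*(o^2 + 3*o + 2) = o*(o - 4)*(o - 3)*(o + 1)*(o + 2)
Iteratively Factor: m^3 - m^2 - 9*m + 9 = (m - 1)*(m^2 - 9) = (m - 3)*(m - 1)*(m + 3)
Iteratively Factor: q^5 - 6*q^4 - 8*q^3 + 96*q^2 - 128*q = (q + 4)*(q^4 - 10*q^3 + 32*q^2 - 32*q) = (q - 4)*(q + 4)*(q^3 - 6*q^2 + 8*q) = (q - 4)*(q - 2)*(q + 4)*(q^2 - 4*q) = q*(q - 4)*(q - 2)*(q + 4)*(q - 4)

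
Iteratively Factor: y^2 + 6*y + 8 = (y + 4)*(y + 2)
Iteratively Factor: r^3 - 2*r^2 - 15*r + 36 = (r - 3)*(r^2 + r - 12) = (r - 3)*(r + 4)*(r - 3)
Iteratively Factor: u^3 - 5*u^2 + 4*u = (u)*(u^2 - 5*u + 4) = u*(u - 4)*(u - 1)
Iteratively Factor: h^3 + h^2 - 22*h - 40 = (h - 5)*(h^2 + 6*h + 8) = (h - 5)*(h + 4)*(h + 2)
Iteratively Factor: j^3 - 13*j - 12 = (j - 4)*(j^2 + 4*j + 3) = (j - 4)*(j + 1)*(j + 3)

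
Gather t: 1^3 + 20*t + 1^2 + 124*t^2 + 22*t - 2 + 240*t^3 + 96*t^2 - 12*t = 240*t^3 + 220*t^2 + 30*t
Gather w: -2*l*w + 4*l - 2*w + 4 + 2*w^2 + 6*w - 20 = 4*l + 2*w^2 + w*(4 - 2*l) - 16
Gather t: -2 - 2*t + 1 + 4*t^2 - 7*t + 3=4*t^2 - 9*t + 2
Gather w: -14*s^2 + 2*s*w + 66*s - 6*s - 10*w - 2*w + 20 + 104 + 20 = -14*s^2 + 60*s + w*(2*s - 12) + 144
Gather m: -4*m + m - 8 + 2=-3*m - 6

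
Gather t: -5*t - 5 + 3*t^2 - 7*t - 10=3*t^2 - 12*t - 15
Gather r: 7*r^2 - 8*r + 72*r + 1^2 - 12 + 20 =7*r^2 + 64*r + 9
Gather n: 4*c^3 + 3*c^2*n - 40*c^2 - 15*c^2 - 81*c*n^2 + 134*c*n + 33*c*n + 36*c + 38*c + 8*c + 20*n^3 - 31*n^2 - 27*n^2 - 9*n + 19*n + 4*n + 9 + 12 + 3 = 4*c^3 - 55*c^2 + 82*c + 20*n^3 + n^2*(-81*c - 58) + n*(3*c^2 + 167*c + 14) + 24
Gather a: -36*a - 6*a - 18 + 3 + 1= -42*a - 14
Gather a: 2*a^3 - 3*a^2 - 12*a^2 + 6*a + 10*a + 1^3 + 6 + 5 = 2*a^3 - 15*a^2 + 16*a + 12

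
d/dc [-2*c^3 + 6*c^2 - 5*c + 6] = -6*c^2 + 12*c - 5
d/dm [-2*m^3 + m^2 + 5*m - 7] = -6*m^2 + 2*m + 5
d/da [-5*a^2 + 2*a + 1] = 2 - 10*a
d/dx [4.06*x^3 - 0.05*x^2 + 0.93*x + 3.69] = 12.18*x^2 - 0.1*x + 0.93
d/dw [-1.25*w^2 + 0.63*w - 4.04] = 0.63 - 2.5*w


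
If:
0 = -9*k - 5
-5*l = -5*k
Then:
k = -5/9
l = -5/9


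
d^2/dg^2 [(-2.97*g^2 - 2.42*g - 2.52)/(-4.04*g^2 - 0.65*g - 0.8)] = (-5.6843418860808e-14*g^4 + 63.398104*g^3 + 189.188352*g^2 - 7.22352000000001*g - 12.87508)/(65.939264*g^6 + 31.82712*g^5 + 44.29254*g^4 + 12.879425*g^3 + 8.7708*g^2 + 1.248*g + 0.512)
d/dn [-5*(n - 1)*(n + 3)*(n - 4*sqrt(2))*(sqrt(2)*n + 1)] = -20*sqrt(2)*n^3 - 30*sqrt(2)*n^2 + 105*n^2 + 70*sqrt(2)*n + 140*n - 105 + 40*sqrt(2)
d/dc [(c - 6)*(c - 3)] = 2*c - 9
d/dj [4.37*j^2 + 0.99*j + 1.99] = 8.74*j + 0.99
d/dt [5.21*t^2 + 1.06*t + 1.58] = 10.42*t + 1.06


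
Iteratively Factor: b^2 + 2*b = (b + 2)*(b)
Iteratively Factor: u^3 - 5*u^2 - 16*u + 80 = (u - 5)*(u^2 - 16) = (u - 5)*(u + 4)*(u - 4)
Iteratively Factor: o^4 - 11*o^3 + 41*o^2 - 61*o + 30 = (o - 3)*(o^3 - 8*o^2 + 17*o - 10) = (o - 5)*(o - 3)*(o^2 - 3*o + 2) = (o - 5)*(o - 3)*(o - 1)*(o - 2)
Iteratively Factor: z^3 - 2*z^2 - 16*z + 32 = (z + 4)*(z^2 - 6*z + 8) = (z - 2)*(z + 4)*(z - 4)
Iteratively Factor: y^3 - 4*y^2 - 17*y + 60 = (y + 4)*(y^2 - 8*y + 15) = (y - 3)*(y + 4)*(y - 5)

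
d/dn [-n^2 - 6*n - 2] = -2*n - 6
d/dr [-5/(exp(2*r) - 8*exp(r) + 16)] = 10*(exp(r) - 4)*exp(r)/(exp(2*r) - 8*exp(r) + 16)^2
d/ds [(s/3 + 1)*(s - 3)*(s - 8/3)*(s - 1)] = 4*s^3/3 - 11*s^2/3 - 38*s/9 + 11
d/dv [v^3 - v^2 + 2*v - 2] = 3*v^2 - 2*v + 2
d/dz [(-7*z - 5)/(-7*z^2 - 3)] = 7*(-7*z^2 - 10*z + 3)/(49*z^4 + 42*z^2 + 9)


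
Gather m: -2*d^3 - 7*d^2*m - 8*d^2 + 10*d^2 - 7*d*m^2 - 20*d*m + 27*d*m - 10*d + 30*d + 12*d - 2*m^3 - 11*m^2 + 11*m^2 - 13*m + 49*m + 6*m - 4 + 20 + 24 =-2*d^3 + 2*d^2 - 7*d*m^2 + 32*d - 2*m^3 + m*(-7*d^2 + 7*d + 42) + 40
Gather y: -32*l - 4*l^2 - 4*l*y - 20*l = -4*l^2 - 4*l*y - 52*l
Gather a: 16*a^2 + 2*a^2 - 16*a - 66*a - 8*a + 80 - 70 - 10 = 18*a^2 - 90*a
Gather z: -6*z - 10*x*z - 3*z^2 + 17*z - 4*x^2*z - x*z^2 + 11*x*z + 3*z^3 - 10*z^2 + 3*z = 3*z^3 + z^2*(-x - 13) + z*(-4*x^2 + x + 14)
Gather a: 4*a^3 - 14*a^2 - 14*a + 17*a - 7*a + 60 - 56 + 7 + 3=4*a^3 - 14*a^2 - 4*a + 14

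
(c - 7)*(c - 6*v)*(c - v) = c^3 - 7*c^2*v - 7*c^2 + 6*c*v^2 + 49*c*v - 42*v^2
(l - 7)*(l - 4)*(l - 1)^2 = l^4 - 13*l^3 + 51*l^2 - 67*l + 28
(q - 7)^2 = q^2 - 14*q + 49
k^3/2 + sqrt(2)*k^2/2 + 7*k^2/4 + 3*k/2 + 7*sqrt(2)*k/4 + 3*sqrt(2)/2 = (k/2 + 1)*(k + 3/2)*(k + sqrt(2))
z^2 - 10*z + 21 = (z - 7)*(z - 3)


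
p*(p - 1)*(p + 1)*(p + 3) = p^4 + 3*p^3 - p^2 - 3*p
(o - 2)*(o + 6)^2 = o^3 + 10*o^2 + 12*o - 72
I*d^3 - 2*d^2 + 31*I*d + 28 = (d - 4*I)*(d + 7*I)*(I*d + 1)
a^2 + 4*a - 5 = (a - 1)*(a + 5)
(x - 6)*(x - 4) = x^2 - 10*x + 24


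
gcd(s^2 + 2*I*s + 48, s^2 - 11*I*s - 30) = s - 6*I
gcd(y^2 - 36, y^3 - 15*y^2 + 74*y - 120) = y - 6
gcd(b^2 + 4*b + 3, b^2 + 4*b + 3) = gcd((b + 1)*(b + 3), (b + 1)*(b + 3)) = b^2 + 4*b + 3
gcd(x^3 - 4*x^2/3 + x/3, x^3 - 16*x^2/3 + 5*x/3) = x^2 - x/3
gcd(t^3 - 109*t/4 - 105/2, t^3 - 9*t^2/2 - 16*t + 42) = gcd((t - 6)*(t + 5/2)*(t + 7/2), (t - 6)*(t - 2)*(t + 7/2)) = t^2 - 5*t/2 - 21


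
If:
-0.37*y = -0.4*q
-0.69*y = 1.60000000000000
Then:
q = -2.14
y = -2.32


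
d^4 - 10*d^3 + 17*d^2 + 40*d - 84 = (d - 7)*(d - 3)*(d - 2)*(d + 2)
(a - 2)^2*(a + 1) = a^3 - 3*a^2 + 4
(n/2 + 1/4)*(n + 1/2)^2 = n^3/2 + 3*n^2/4 + 3*n/8 + 1/16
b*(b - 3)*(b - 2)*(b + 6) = b^4 + b^3 - 24*b^2 + 36*b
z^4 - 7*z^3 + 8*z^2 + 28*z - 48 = (z - 4)*(z - 3)*(z - 2)*(z + 2)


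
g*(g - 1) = g^2 - g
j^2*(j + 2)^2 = j^4 + 4*j^3 + 4*j^2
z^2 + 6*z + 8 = (z + 2)*(z + 4)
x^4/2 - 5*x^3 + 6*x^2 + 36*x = x*(x/2 + 1)*(x - 6)^2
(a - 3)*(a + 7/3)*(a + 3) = a^3 + 7*a^2/3 - 9*a - 21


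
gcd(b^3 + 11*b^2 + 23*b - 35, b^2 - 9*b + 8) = b - 1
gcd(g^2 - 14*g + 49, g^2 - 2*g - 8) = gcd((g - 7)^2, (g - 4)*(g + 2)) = 1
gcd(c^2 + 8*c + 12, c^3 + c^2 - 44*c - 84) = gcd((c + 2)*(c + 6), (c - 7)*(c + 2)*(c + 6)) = c^2 + 8*c + 12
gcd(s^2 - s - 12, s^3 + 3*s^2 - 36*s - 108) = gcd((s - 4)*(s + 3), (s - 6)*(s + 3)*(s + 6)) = s + 3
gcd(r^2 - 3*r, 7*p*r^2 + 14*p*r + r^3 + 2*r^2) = r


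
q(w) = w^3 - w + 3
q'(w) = 3*w^2 - 1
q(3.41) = 39.24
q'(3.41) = 33.88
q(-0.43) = 3.35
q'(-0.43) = -0.45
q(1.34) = 4.07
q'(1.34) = 4.39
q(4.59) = 95.11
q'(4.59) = 62.20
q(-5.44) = -152.55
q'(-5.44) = 87.78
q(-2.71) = -14.19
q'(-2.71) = 21.03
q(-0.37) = 3.32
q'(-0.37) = -0.59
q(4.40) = 83.78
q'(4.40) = 57.08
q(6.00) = 213.00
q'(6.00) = 107.00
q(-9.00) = -717.00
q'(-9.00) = 242.00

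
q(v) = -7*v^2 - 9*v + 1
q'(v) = -14*v - 9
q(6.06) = -310.61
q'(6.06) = -93.84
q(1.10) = -17.37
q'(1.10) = -24.40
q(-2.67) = -24.87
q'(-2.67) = 28.38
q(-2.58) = -22.37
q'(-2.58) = 27.12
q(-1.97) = -8.44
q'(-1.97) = 18.58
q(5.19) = -234.26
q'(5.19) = -81.66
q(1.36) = -24.19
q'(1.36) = -28.04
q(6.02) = -306.86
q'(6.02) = -93.28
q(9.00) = -647.00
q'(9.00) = -135.00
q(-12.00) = -899.00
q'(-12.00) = 159.00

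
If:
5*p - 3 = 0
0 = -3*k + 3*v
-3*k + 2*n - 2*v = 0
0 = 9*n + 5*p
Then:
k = -2/15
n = -1/3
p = 3/5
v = -2/15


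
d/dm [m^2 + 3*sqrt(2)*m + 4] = 2*m + 3*sqrt(2)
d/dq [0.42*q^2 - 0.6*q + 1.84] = 0.84*q - 0.6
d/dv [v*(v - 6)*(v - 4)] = 3*v^2 - 20*v + 24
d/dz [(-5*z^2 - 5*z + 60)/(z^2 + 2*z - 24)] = 5*z*(24 - z)/(z^4 + 4*z^3 - 44*z^2 - 96*z + 576)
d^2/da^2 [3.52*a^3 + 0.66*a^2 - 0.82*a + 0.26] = 21.12*a + 1.32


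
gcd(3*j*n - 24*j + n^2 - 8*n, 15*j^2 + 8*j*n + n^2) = 3*j + n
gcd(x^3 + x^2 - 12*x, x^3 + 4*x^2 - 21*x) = x^2 - 3*x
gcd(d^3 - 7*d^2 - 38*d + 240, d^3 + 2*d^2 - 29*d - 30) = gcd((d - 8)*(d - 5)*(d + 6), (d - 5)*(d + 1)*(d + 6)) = d^2 + d - 30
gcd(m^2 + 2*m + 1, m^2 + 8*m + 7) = m + 1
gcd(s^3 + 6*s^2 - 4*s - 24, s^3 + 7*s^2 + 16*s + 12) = s + 2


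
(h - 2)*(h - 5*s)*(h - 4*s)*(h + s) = h^4 - 8*h^3*s - 2*h^3 + 11*h^2*s^2 + 16*h^2*s + 20*h*s^3 - 22*h*s^2 - 40*s^3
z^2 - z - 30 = (z - 6)*(z + 5)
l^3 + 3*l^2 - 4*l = l*(l - 1)*(l + 4)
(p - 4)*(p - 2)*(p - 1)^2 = p^4 - 8*p^3 + 21*p^2 - 22*p + 8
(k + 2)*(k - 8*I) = k^2 + 2*k - 8*I*k - 16*I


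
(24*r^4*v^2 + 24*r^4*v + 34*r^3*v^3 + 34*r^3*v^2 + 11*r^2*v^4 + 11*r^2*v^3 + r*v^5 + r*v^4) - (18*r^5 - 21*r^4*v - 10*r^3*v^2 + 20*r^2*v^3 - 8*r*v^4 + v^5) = -18*r^5 + 24*r^4*v^2 + 45*r^4*v + 34*r^3*v^3 + 44*r^3*v^2 + 11*r^2*v^4 - 9*r^2*v^3 + r*v^5 + 9*r*v^4 - v^5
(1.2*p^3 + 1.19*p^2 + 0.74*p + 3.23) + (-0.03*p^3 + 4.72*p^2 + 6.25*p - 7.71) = 1.17*p^3 + 5.91*p^2 + 6.99*p - 4.48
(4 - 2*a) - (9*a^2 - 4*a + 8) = -9*a^2 + 2*a - 4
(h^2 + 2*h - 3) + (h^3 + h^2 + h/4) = h^3 + 2*h^2 + 9*h/4 - 3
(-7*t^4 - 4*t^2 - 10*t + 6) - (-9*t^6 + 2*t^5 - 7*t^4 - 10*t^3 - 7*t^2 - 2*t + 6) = 9*t^6 - 2*t^5 + 10*t^3 + 3*t^2 - 8*t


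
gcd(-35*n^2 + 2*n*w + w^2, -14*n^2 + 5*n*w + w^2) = 7*n + w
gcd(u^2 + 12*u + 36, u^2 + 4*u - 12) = u + 6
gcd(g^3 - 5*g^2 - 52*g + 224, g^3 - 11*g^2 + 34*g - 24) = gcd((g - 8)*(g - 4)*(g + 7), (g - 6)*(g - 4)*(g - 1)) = g - 4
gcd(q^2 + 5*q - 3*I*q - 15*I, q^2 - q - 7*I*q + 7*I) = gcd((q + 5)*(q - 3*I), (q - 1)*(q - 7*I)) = 1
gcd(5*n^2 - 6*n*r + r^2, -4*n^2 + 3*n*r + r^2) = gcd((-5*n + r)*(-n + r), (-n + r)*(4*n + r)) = -n + r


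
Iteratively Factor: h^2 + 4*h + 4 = (h + 2)*(h + 2)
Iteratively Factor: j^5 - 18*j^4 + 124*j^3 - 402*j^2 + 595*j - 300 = (j - 5)*(j^4 - 13*j^3 + 59*j^2 - 107*j + 60) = (j - 5)*(j - 1)*(j^3 - 12*j^2 + 47*j - 60) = (j - 5)*(j - 4)*(j - 1)*(j^2 - 8*j + 15) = (j - 5)*(j - 4)*(j - 3)*(j - 1)*(j - 5)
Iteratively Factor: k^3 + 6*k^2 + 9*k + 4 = (k + 4)*(k^2 + 2*k + 1) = (k + 1)*(k + 4)*(k + 1)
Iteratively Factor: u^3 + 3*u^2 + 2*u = (u)*(u^2 + 3*u + 2) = u*(u + 2)*(u + 1)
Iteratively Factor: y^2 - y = (y - 1)*(y)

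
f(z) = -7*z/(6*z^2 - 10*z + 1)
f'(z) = -7*z*(10 - 12*z)/(6*z^2 - 10*z + 1)^2 - 7/(6*z^2 - 10*z + 1)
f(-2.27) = 0.29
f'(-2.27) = 0.07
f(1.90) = -3.63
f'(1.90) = 10.80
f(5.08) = -0.34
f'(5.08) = 0.10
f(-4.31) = 0.19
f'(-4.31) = 0.03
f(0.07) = -1.49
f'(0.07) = -62.62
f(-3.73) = 0.21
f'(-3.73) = 0.04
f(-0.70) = 0.45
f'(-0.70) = 0.11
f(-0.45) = 0.47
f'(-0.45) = 0.03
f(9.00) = -0.16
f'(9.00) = 0.02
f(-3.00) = 0.25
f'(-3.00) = 0.05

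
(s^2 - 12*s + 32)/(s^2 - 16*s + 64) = (s - 4)/(s - 8)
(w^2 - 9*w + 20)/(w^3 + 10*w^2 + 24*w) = (w^2 - 9*w + 20)/(w*(w^2 + 10*w + 24))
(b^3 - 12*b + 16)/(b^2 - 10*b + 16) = (b^2 + 2*b - 8)/(b - 8)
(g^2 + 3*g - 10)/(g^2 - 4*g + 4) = (g + 5)/(g - 2)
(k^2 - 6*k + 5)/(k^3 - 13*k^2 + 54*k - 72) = (k^2 - 6*k + 5)/(k^3 - 13*k^2 + 54*k - 72)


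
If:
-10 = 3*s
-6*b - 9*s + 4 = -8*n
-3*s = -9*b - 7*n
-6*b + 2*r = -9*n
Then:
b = 79/57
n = -61/19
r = 707/38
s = -10/3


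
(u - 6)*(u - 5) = u^2 - 11*u + 30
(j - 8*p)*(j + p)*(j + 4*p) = j^3 - 3*j^2*p - 36*j*p^2 - 32*p^3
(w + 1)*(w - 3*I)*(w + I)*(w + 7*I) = w^4 + w^3 + 5*I*w^3 + 17*w^2 + 5*I*w^2 + 17*w + 21*I*w + 21*I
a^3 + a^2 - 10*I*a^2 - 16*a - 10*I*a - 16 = (a + 1)*(a - 8*I)*(a - 2*I)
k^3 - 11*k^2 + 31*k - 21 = (k - 7)*(k - 3)*(k - 1)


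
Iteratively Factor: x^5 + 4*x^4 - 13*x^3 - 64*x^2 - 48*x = (x)*(x^4 + 4*x^3 - 13*x^2 - 64*x - 48) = x*(x + 1)*(x^3 + 3*x^2 - 16*x - 48) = x*(x + 1)*(x + 4)*(x^2 - x - 12) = x*(x - 4)*(x + 1)*(x + 4)*(x + 3)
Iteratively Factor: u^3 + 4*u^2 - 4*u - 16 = (u + 4)*(u^2 - 4) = (u + 2)*(u + 4)*(u - 2)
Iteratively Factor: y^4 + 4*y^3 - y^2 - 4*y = (y)*(y^3 + 4*y^2 - y - 4) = y*(y + 4)*(y^2 - 1) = y*(y - 1)*(y + 4)*(y + 1)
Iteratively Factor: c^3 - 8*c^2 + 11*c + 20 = (c - 4)*(c^2 - 4*c - 5) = (c - 4)*(c + 1)*(c - 5)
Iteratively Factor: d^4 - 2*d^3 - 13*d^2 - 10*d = (d)*(d^3 - 2*d^2 - 13*d - 10) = d*(d + 2)*(d^2 - 4*d - 5) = d*(d + 1)*(d + 2)*(d - 5)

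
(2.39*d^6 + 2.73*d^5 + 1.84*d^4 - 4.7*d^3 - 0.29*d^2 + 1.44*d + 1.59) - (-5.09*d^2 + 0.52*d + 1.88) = 2.39*d^6 + 2.73*d^5 + 1.84*d^4 - 4.7*d^3 + 4.8*d^2 + 0.92*d - 0.29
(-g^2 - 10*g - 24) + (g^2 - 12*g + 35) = 11 - 22*g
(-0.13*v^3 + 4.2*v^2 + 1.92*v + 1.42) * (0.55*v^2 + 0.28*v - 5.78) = -0.0715*v^5 + 2.2736*v^4 + 2.9834*v^3 - 22.9574*v^2 - 10.7*v - 8.2076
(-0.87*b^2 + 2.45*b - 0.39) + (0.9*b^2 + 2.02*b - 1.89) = 0.03*b^2 + 4.47*b - 2.28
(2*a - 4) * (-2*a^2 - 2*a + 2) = -4*a^3 + 4*a^2 + 12*a - 8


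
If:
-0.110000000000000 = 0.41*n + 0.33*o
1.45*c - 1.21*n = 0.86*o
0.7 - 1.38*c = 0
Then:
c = 0.51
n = 7.22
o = -9.31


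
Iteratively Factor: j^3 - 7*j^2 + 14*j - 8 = (j - 1)*(j^2 - 6*j + 8) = (j - 2)*(j - 1)*(j - 4)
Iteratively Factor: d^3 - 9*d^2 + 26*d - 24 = (d - 2)*(d^2 - 7*d + 12) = (d - 4)*(d - 2)*(d - 3)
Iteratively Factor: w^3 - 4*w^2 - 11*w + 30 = (w - 2)*(w^2 - 2*w - 15) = (w - 2)*(w + 3)*(w - 5)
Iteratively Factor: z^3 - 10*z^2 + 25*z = (z - 5)*(z^2 - 5*z) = z*(z - 5)*(z - 5)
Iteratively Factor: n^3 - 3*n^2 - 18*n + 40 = (n + 4)*(n^2 - 7*n + 10) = (n - 2)*(n + 4)*(n - 5)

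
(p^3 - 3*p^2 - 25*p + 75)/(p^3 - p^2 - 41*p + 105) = (p + 5)/(p + 7)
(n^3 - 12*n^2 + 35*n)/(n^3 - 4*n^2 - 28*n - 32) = n*(-n^2 + 12*n - 35)/(-n^3 + 4*n^2 + 28*n + 32)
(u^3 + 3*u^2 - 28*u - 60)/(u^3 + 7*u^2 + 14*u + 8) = (u^2 + u - 30)/(u^2 + 5*u + 4)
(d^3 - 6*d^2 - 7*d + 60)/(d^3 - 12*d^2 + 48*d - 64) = (d^2 - 2*d - 15)/(d^2 - 8*d + 16)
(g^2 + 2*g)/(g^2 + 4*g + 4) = g/(g + 2)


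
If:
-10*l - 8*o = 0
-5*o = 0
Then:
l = 0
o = 0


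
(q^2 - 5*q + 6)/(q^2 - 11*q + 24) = (q - 2)/(q - 8)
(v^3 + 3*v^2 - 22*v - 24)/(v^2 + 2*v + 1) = (v^2 + 2*v - 24)/(v + 1)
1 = 1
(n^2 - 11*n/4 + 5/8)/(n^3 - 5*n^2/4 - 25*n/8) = (4*n - 1)/(n*(4*n + 5))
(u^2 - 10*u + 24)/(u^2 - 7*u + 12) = (u - 6)/(u - 3)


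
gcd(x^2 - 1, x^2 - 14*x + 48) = 1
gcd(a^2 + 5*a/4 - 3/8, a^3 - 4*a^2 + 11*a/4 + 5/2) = 1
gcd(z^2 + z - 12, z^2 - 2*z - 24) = z + 4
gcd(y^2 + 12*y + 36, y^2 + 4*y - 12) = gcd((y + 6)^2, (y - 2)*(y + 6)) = y + 6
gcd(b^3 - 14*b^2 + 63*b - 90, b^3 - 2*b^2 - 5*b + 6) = b - 3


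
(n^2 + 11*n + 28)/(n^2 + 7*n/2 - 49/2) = 2*(n + 4)/(2*n - 7)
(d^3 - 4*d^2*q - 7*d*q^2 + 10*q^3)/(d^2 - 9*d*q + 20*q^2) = (-d^2 - d*q + 2*q^2)/(-d + 4*q)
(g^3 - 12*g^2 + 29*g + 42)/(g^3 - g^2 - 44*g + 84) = (g^2 - 6*g - 7)/(g^2 + 5*g - 14)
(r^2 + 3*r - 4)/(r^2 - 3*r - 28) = (r - 1)/(r - 7)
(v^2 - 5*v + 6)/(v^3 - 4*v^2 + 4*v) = (v - 3)/(v*(v - 2))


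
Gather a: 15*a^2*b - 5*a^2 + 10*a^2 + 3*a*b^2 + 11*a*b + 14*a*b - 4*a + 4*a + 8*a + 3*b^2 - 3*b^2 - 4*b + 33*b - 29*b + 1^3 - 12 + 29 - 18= a^2*(15*b + 5) + a*(3*b^2 + 25*b + 8)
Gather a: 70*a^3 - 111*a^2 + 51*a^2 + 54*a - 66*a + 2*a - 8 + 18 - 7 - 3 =70*a^3 - 60*a^2 - 10*a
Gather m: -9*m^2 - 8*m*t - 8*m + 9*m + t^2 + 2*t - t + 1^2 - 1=-9*m^2 + m*(1 - 8*t) + t^2 + t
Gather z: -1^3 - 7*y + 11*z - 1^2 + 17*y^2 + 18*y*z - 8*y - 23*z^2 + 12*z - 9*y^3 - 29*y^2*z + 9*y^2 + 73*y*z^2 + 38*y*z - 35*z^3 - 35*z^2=-9*y^3 + 26*y^2 - 15*y - 35*z^3 + z^2*(73*y - 58) + z*(-29*y^2 + 56*y + 23) - 2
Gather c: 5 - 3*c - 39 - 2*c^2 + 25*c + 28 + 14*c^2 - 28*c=12*c^2 - 6*c - 6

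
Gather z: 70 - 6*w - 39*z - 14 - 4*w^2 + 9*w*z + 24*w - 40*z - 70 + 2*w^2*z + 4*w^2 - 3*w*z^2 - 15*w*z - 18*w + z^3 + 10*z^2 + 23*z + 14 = z^3 + z^2*(10 - 3*w) + z*(2*w^2 - 6*w - 56)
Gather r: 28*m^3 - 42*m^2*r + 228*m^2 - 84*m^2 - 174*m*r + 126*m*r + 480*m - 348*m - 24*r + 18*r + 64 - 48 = 28*m^3 + 144*m^2 + 132*m + r*(-42*m^2 - 48*m - 6) + 16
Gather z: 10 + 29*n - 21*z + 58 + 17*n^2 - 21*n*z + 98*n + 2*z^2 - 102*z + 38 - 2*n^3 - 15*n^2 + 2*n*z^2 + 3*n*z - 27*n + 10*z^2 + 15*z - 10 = -2*n^3 + 2*n^2 + 100*n + z^2*(2*n + 12) + z*(-18*n - 108) + 96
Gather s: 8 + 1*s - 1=s + 7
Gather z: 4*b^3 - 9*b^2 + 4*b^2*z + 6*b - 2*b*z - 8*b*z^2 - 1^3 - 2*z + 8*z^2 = 4*b^3 - 9*b^2 + 6*b + z^2*(8 - 8*b) + z*(4*b^2 - 2*b - 2) - 1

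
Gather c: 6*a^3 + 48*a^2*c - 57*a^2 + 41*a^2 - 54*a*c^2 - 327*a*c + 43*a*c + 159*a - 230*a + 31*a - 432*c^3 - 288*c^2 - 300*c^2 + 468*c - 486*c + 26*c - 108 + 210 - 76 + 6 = 6*a^3 - 16*a^2 - 40*a - 432*c^3 + c^2*(-54*a - 588) + c*(48*a^2 - 284*a + 8) + 32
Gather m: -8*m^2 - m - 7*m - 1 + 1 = -8*m^2 - 8*m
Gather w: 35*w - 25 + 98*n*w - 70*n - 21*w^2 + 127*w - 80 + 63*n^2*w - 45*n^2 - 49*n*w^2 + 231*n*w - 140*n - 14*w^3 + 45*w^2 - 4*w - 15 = -45*n^2 - 210*n - 14*w^3 + w^2*(24 - 49*n) + w*(63*n^2 + 329*n + 158) - 120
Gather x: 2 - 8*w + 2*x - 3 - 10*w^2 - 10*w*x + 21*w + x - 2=-10*w^2 + 13*w + x*(3 - 10*w) - 3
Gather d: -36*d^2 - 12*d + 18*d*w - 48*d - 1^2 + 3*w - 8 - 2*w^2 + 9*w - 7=-36*d^2 + d*(18*w - 60) - 2*w^2 + 12*w - 16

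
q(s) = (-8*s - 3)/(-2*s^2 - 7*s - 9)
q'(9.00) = -0.02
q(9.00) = 0.32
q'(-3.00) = -1.58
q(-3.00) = -3.50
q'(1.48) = -0.00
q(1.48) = 0.63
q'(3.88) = -0.05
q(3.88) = 0.51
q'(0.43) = 0.28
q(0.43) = 0.52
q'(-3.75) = -1.09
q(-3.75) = -2.48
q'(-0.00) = 0.63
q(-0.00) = 0.33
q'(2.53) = -0.05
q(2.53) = 0.59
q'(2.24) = -0.05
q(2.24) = 0.60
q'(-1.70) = 3.03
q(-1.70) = -3.68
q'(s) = (-8*s - 3)*(4*s + 7)/(-2*s^2 - 7*s - 9)^2 - 8/(-2*s^2 - 7*s - 9) = (-16*s^2 - 12*s + 51)/(4*s^4 + 28*s^3 + 85*s^2 + 126*s + 81)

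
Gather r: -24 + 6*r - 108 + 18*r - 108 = 24*r - 240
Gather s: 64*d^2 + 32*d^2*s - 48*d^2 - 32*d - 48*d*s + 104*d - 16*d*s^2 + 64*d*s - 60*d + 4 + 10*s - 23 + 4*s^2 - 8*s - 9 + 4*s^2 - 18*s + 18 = 16*d^2 + 12*d + s^2*(8 - 16*d) + s*(32*d^2 + 16*d - 16) - 10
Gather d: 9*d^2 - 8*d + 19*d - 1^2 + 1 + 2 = 9*d^2 + 11*d + 2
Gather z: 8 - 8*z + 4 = 12 - 8*z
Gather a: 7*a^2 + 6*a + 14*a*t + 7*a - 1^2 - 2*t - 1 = 7*a^2 + a*(14*t + 13) - 2*t - 2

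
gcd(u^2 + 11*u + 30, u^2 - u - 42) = u + 6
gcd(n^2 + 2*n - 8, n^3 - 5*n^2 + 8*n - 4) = n - 2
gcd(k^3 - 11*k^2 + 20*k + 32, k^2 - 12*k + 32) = k^2 - 12*k + 32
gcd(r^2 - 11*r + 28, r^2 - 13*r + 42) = r - 7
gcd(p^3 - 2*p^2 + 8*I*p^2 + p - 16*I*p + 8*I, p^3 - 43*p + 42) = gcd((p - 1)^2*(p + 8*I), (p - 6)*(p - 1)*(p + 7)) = p - 1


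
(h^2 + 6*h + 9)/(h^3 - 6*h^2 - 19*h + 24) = (h + 3)/(h^2 - 9*h + 8)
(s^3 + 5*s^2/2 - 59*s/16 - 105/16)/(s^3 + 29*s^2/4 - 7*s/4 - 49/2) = (4*s^2 + 17*s + 15)/(4*(s^2 + 9*s + 14))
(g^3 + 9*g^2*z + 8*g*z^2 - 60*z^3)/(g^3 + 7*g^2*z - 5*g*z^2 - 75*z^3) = (-g^2 - 4*g*z + 12*z^2)/(-g^2 - 2*g*z + 15*z^2)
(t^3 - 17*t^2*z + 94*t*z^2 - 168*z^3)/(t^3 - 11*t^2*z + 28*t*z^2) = (t - 6*z)/t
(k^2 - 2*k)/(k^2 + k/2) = 2*(k - 2)/(2*k + 1)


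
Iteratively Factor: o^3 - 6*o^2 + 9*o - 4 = (o - 4)*(o^2 - 2*o + 1) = (o - 4)*(o - 1)*(o - 1)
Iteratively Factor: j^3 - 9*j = (j)*(j^2 - 9) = j*(j + 3)*(j - 3)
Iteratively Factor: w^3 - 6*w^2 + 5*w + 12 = (w - 4)*(w^2 - 2*w - 3) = (w - 4)*(w - 3)*(w + 1)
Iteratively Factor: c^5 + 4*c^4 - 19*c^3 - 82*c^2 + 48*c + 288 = (c + 3)*(c^4 + c^3 - 22*c^2 - 16*c + 96) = (c + 3)^2*(c^3 - 2*c^2 - 16*c + 32) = (c - 4)*(c + 3)^2*(c^2 + 2*c - 8) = (c - 4)*(c + 3)^2*(c + 4)*(c - 2)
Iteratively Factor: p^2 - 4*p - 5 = (p + 1)*(p - 5)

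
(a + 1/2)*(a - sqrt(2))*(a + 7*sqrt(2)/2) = a^3 + a^2/2 + 5*sqrt(2)*a^2/2 - 7*a + 5*sqrt(2)*a/4 - 7/2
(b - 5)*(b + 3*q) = b^2 + 3*b*q - 5*b - 15*q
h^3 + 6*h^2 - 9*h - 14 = (h - 2)*(h + 1)*(h + 7)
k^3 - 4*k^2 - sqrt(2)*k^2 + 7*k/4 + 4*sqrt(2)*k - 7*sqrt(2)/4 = (k - 7/2)*(k - 1/2)*(k - sqrt(2))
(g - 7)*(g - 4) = g^2 - 11*g + 28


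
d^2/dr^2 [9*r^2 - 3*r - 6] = 18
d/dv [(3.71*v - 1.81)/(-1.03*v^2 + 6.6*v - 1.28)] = (3.8213*v^2 - 3.7286*v + 7.1972)/(1.0609*v^4 - 13.596*v^3 + 46.1968*v^2 - 16.896*v + 1.6384)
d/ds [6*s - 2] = 6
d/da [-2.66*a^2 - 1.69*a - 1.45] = -5.32*a - 1.69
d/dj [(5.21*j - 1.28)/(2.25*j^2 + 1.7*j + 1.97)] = (-11.7225*j^2 + 5.76*j + 12.4397)/(5.0625*j^4 + 7.65*j^3 + 11.755*j^2 + 6.698*j + 3.8809)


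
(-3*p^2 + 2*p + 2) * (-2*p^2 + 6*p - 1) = 6*p^4 - 22*p^3 + 11*p^2 + 10*p - 2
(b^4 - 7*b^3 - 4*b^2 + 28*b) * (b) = b^5 - 7*b^4 - 4*b^3 + 28*b^2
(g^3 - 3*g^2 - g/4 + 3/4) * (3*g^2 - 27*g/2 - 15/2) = 3*g^5 - 45*g^4/2 + 129*g^3/4 + 225*g^2/8 - 33*g/4 - 45/8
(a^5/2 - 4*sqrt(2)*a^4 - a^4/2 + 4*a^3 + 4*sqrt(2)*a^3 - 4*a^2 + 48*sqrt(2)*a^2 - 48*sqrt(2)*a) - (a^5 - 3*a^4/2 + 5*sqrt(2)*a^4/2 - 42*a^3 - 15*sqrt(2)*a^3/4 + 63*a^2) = -a^5/2 - 13*sqrt(2)*a^4/2 + a^4 + 31*sqrt(2)*a^3/4 + 46*a^3 - 67*a^2 + 48*sqrt(2)*a^2 - 48*sqrt(2)*a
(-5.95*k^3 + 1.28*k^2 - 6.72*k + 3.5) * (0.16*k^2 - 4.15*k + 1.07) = -0.952*k^5 + 24.8973*k^4 - 12.7537*k^3 + 29.8176*k^2 - 21.7154*k + 3.745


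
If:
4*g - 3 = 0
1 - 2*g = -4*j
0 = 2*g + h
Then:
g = 3/4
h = -3/2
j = 1/8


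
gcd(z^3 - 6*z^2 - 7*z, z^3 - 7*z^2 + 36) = 1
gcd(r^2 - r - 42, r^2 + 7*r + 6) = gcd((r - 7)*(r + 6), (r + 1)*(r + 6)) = r + 6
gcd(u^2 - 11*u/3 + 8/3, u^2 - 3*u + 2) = u - 1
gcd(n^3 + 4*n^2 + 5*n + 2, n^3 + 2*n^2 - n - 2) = n^2 + 3*n + 2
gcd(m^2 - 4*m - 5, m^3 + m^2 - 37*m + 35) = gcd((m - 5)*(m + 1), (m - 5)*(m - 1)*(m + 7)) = m - 5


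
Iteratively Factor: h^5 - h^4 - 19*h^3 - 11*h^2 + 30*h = (h - 5)*(h^4 + 4*h^3 + h^2 - 6*h) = (h - 5)*(h - 1)*(h^3 + 5*h^2 + 6*h) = (h - 5)*(h - 1)*(h + 2)*(h^2 + 3*h) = (h - 5)*(h - 1)*(h + 2)*(h + 3)*(h)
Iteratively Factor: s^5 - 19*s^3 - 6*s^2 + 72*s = (s + 3)*(s^4 - 3*s^3 - 10*s^2 + 24*s) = (s - 2)*(s + 3)*(s^3 - s^2 - 12*s) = (s - 4)*(s - 2)*(s + 3)*(s^2 + 3*s) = (s - 4)*(s - 2)*(s + 3)^2*(s)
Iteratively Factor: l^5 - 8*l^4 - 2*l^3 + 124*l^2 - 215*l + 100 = (l - 1)*(l^4 - 7*l^3 - 9*l^2 + 115*l - 100) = (l - 1)*(l + 4)*(l^3 - 11*l^2 + 35*l - 25) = (l - 5)*(l - 1)*(l + 4)*(l^2 - 6*l + 5) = (l - 5)^2*(l - 1)*(l + 4)*(l - 1)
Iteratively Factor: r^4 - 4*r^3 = (r - 4)*(r^3) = r*(r - 4)*(r^2) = r^2*(r - 4)*(r)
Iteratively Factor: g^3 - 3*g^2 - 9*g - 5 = (g - 5)*(g^2 + 2*g + 1) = (g - 5)*(g + 1)*(g + 1)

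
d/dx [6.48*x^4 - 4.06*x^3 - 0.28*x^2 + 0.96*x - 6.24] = 25.92*x^3 - 12.18*x^2 - 0.56*x + 0.96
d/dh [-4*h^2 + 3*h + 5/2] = 3 - 8*h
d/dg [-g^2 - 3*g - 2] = -2*g - 3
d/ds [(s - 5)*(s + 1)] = 2*s - 4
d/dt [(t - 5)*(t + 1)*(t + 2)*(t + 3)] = 4*t^3 + 3*t^2 - 38*t - 49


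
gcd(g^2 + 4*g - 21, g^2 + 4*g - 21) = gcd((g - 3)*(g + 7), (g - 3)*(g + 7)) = g^2 + 4*g - 21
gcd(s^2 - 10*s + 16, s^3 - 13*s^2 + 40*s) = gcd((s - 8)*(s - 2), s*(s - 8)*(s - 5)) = s - 8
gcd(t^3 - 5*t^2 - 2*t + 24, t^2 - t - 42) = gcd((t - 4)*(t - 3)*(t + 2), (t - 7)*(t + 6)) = 1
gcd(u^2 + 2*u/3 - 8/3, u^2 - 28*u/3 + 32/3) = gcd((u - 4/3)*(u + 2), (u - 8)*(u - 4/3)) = u - 4/3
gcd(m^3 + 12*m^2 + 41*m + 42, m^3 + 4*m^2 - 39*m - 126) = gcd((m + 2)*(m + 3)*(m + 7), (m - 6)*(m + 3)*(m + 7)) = m^2 + 10*m + 21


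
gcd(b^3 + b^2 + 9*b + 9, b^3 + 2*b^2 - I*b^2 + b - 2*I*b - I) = b + 1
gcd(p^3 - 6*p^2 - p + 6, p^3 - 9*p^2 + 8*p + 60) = p - 6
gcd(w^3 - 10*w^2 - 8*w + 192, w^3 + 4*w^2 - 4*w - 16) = w + 4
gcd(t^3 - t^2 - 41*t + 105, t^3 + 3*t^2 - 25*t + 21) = t^2 + 4*t - 21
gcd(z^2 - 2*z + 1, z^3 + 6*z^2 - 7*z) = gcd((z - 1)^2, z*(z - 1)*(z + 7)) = z - 1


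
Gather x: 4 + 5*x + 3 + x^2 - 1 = x^2 + 5*x + 6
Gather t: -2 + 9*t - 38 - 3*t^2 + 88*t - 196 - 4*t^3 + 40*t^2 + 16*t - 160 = -4*t^3 + 37*t^2 + 113*t - 396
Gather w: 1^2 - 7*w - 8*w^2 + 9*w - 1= -8*w^2 + 2*w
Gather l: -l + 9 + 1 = 10 - l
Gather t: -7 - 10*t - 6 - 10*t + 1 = -20*t - 12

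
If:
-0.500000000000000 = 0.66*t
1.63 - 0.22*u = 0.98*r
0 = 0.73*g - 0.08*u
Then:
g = 0.10958904109589*u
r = 1.66326530612245 - 0.224489795918367*u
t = -0.76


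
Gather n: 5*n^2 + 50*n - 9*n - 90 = 5*n^2 + 41*n - 90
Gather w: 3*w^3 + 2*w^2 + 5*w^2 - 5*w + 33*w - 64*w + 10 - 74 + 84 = 3*w^3 + 7*w^2 - 36*w + 20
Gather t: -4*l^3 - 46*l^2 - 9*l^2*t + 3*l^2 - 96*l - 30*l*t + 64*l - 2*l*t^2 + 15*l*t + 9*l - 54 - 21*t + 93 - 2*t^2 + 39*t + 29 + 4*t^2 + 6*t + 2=-4*l^3 - 43*l^2 - 23*l + t^2*(2 - 2*l) + t*(-9*l^2 - 15*l + 24) + 70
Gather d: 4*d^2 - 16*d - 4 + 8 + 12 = 4*d^2 - 16*d + 16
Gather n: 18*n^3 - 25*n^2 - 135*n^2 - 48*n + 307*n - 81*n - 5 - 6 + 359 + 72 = 18*n^3 - 160*n^2 + 178*n + 420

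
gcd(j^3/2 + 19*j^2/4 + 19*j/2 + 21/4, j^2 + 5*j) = 1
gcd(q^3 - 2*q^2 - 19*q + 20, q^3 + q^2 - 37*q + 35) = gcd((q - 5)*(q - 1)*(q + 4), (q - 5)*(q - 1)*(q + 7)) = q^2 - 6*q + 5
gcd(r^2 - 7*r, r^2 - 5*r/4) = r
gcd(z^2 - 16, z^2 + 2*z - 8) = z + 4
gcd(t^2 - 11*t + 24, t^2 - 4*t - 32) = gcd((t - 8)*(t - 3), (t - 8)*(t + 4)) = t - 8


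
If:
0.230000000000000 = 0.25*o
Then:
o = 0.92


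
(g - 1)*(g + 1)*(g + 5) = g^3 + 5*g^2 - g - 5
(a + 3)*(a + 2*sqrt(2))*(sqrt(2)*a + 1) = sqrt(2)*a^3 + 3*sqrt(2)*a^2 + 5*a^2 + 2*sqrt(2)*a + 15*a + 6*sqrt(2)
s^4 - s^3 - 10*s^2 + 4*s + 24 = (s - 3)*(s - 2)*(s + 2)^2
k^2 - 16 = (k - 4)*(k + 4)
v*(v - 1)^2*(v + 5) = v^4 + 3*v^3 - 9*v^2 + 5*v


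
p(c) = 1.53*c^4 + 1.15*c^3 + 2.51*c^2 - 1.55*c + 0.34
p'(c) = 6.12*c^3 + 3.45*c^2 + 5.02*c - 1.55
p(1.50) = 15.29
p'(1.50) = 34.40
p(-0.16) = 0.65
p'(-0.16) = -2.29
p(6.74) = 3613.44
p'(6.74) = 2062.84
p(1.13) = 5.95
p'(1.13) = 17.36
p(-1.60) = 14.56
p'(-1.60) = -25.82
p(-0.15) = 0.63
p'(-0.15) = -2.25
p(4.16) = 578.33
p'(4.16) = 519.62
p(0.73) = 1.43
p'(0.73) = 6.33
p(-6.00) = 1834.48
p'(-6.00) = -1229.39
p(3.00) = 173.26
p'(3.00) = 209.80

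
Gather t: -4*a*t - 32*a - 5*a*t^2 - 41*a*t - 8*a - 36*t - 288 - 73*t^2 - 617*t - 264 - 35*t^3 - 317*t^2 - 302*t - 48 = -40*a - 35*t^3 + t^2*(-5*a - 390) + t*(-45*a - 955) - 600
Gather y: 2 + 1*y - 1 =y + 1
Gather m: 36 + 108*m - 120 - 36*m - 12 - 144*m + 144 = 48 - 72*m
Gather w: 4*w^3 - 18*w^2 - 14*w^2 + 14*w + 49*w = 4*w^3 - 32*w^2 + 63*w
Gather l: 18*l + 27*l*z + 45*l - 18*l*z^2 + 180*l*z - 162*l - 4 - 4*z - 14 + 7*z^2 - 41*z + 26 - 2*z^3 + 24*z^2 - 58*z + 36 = l*(-18*z^2 + 207*z - 99) - 2*z^3 + 31*z^2 - 103*z + 44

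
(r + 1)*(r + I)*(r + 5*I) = r^3 + r^2 + 6*I*r^2 - 5*r + 6*I*r - 5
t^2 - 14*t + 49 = (t - 7)^2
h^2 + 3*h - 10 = (h - 2)*(h + 5)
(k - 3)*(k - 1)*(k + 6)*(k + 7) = k^4 + 9*k^3 - 7*k^2 - 129*k + 126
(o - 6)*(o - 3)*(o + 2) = o^3 - 7*o^2 + 36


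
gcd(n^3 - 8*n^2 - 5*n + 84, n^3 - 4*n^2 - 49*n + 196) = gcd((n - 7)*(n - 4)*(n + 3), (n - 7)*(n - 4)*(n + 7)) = n^2 - 11*n + 28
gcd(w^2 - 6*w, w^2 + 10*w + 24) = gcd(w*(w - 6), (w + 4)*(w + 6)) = 1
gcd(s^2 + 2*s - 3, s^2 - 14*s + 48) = 1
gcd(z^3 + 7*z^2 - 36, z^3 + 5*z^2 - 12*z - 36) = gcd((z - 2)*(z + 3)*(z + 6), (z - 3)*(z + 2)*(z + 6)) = z + 6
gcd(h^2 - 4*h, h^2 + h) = h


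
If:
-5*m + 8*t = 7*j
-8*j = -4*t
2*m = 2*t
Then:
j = 0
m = 0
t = 0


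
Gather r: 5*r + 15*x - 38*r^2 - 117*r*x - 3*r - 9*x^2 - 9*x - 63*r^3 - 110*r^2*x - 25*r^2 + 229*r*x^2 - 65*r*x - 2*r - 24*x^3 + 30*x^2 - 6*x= -63*r^3 + r^2*(-110*x - 63) + r*(229*x^2 - 182*x) - 24*x^3 + 21*x^2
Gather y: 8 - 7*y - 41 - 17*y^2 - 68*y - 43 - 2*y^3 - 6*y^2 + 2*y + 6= -2*y^3 - 23*y^2 - 73*y - 70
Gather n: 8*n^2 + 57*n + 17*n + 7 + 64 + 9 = 8*n^2 + 74*n + 80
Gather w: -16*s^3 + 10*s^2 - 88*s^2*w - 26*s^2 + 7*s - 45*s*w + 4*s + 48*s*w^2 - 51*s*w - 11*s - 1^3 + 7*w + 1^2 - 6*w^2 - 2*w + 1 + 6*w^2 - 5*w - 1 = -16*s^3 - 16*s^2 + 48*s*w^2 + w*(-88*s^2 - 96*s)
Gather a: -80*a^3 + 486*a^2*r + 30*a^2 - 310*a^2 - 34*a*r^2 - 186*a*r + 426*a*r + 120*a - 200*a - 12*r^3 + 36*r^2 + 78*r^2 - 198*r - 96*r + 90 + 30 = -80*a^3 + a^2*(486*r - 280) + a*(-34*r^2 + 240*r - 80) - 12*r^3 + 114*r^2 - 294*r + 120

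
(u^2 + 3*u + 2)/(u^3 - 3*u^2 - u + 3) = (u + 2)/(u^2 - 4*u + 3)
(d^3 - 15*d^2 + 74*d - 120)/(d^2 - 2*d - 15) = (d^2 - 10*d + 24)/(d + 3)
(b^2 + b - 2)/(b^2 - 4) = (b - 1)/(b - 2)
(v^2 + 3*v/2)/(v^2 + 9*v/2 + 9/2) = v/(v + 3)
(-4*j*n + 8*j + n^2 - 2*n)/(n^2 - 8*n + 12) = (-4*j + n)/(n - 6)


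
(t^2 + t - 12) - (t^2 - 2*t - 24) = 3*t + 12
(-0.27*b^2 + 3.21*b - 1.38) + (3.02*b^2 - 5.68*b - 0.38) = 2.75*b^2 - 2.47*b - 1.76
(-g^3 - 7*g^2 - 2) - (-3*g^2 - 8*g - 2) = -g^3 - 4*g^2 + 8*g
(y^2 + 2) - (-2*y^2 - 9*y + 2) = 3*y^2 + 9*y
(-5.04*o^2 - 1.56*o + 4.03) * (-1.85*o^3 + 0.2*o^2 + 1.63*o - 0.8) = 9.324*o^5 + 1.878*o^4 - 15.9827*o^3 + 2.2952*o^2 + 7.8169*o - 3.224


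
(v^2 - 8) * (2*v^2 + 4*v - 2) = 2*v^4 + 4*v^3 - 18*v^2 - 32*v + 16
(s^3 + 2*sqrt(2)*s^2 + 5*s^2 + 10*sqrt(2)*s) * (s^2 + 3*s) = s^5 + 2*sqrt(2)*s^4 + 8*s^4 + 15*s^3 + 16*sqrt(2)*s^3 + 30*sqrt(2)*s^2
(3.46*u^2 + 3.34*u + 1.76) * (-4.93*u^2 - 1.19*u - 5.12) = -17.0578*u^4 - 20.5836*u^3 - 30.3666*u^2 - 19.1952*u - 9.0112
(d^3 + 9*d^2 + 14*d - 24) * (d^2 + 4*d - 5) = d^5 + 13*d^4 + 45*d^3 - 13*d^2 - 166*d + 120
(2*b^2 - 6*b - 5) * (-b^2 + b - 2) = -2*b^4 + 8*b^3 - 5*b^2 + 7*b + 10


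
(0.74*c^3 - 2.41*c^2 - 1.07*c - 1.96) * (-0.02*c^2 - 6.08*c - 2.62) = -0.0148*c^5 - 4.451*c^4 + 12.7354*c^3 + 12.859*c^2 + 14.7202*c + 5.1352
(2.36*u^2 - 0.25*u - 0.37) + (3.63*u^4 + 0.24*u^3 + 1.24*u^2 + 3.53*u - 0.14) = 3.63*u^4 + 0.24*u^3 + 3.6*u^2 + 3.28*u - 0.51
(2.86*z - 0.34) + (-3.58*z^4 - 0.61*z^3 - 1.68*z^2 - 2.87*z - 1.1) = -3.58*z^4 - 0.61*z^3 - 1.68*z^2 - 0.0100000000000002*z - 1.44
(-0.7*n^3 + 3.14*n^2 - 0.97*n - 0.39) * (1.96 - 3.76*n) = 2.632*n^4 - 13.1784*n^3 + 9.8016*n^2 - 0.4348*n - 0.7644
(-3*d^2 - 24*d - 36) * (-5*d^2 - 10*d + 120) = 15*d^4 + 150*d^3 + 60*d^2 - 2520*d - 4320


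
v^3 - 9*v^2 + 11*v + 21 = (v - 7)*(v - 3)*(v + 1)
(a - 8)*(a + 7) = a^2 - a - 56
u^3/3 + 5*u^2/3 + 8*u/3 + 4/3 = (u/3 + 1/3)*(u + 2)^2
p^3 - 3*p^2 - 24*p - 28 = (p - 7)*(p + 2)^2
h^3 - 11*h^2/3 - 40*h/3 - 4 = (h - 6)*(h + 1/3)*(h + 2)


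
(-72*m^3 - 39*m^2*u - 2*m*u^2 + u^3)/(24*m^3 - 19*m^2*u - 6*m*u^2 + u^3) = (3*m + u)/(-m + u)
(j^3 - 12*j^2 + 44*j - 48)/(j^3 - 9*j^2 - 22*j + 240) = (j^2 - 6*j + 8)/(j^2 - 3*j - 40)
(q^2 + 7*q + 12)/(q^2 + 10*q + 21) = (q + 4)/(q + 7)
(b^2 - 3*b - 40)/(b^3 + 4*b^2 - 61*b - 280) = 1/(b + 7)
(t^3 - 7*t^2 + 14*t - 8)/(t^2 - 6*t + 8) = t - 1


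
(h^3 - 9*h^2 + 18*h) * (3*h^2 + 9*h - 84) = 3*h^5 - 18*h^4 - 111*h^3 + 918*h^2 - 1512*h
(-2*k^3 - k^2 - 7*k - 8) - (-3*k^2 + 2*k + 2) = -2*k^3 + 2*k^2 - 9*k - 10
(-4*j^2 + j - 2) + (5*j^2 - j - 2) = j^2 - 4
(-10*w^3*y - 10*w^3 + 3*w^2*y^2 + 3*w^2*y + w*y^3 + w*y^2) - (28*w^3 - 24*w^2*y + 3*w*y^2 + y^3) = -10*w^3*y - 38*w^3 + 3*w^2*y^2 + 27*w^2*y + w*y^3 - 2*w*y^2 - y^3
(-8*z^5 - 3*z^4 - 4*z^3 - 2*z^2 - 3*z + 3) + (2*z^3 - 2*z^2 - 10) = -8*z^5 - 3*z^4 - 2*z^3 - 4*z^2 - 3*z - 7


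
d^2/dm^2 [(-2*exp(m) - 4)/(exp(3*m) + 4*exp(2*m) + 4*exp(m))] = 4*(-2*exp(2*m) - 3*exp(m) - 2)*exp(-m)/(exp(3*m) + 6*exp(2*m) + 12*exp(m) + 8)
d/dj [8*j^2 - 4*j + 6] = 16*j - 4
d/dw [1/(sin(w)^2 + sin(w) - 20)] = -(2*sin(w) + 1)*cos(w)/(sin(w)^2 + sin(w) - 20)^2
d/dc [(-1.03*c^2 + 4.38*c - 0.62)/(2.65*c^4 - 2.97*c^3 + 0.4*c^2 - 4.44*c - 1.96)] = (5.459*c^5 - 37.8801*c^4 + 32.5892*c^3 - 2.703*c^2 + 4.5336*c - 11.3376)/(7.0225*c^8 - 15.741*c^7 + 10.9409*c^6 - 25.908*c^5 + 16.1456*c^4 + 8.0904*c^3 + 18.1456*c^2 + 17.4048*c + 3.8416)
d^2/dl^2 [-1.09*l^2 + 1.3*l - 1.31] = -2.18000000000000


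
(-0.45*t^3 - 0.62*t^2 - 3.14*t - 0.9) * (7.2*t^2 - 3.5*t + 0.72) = -3.24*t^5 - 2.889*t^4 - 20.762*t^3 + 4.0636*t^2 + 0.8892*t - 0.648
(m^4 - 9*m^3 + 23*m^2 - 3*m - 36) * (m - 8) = m^5 - 17*m^4 + 95*m^3 - 187*m^2 - 12*m + 288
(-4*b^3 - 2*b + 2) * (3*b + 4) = -12*b^4 - 16*b^3 - 6*b^2 - 2*b + 8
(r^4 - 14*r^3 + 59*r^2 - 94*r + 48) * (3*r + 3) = 3*r^5 - 39*r^4 + 135*r^3 - 105*r^2 - 138*r + 144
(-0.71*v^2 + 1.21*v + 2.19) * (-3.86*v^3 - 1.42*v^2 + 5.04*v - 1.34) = 2.7406*v^5 - 3.6624*v^4 - 13.75*v^3 + 3.94*v^2 + 9.4162*v - 2.9346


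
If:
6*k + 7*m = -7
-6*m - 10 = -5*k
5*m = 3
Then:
No Solution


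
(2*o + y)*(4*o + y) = 8*o^2 + 6*o*y + y^2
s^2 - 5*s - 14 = (s - 7)*(s + 2)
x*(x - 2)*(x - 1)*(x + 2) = x^4 - x^3 - 4*x^2 + 4*x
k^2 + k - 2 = (k - 1)*(k + 2)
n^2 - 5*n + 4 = (n - 4)*(n - 1)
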